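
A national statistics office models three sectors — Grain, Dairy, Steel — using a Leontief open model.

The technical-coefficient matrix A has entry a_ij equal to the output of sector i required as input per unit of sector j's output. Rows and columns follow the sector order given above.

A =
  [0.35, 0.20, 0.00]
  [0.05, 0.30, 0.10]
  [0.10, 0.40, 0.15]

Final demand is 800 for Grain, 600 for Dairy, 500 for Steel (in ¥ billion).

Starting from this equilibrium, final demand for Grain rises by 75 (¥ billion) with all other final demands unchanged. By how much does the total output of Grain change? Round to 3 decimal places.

Δx_1 = 118.844

I − A =
  [   0.65    -0.20     0.00]
  [  -0.05     0.70    -0.10]
  [  -0.10    -0.40     0.85]
Cofactors of I−A, C_ij = (−1)^(i+j)·(minor ij) (rows/columns in the sector order above):
  C_11 = (0.70)(0.85) − (-0.10)(-0.40) = 0.5550
  C_12 = −[(-0.05)(0.85) − (-0.10)(-0.10)] = 0.0525
  C_13 = (-0.05)(-0.40) − (0.70)(-0.10) = 0.0900
  C_21 = −[(-0.20)(0.85) − (0.00)(-0.40)] = 0.1700
  C_22 = (0.65)(0.85) − (0.00)(-0.10) = 0.5525
  C_23 = −[(0.65)(-0.40) − (-0.20)(-0.10)] = 0.2800
  C_31 = (-0.20)(-0.10) − (0.00)(0.70) = 0.0200
  C_32 = −[(0.65)(-0.10) − (0.00)(-0.05)] = 0.0650
  C_33 = (0.65)(0.70) − (-0.20)(-0.05) = 0.4450
det(I−A) = Σ_j (I−A)_1j·C_1j = (0.65)(0.5550) + (-0.20)(0.0525) + (0.00)(0.0900) = 0.35025
adj(I−A) = Cᵀ =
  [ 0.5550   0.1700   0.0200]
  [ 0.0525   0.5525   0.0650]
  [ 0.0900   0.2800   0.4450]
(I − A)⁻¹ = adj(I−A) / det(I−A) ≈
  [   1.5846     0.4854     0.0571]
  [   0.1499     1.5774     0.1856]
  [   0.2570     0.7994     1.2705]
Δx = (I − A)⁻¹ Δd with Δd having +75 in the Grain component and 0 elsewhere.
So Δx_1 = L_11 · (+75), where L_11 = adj(I−A)_11 / det(I−A) = 0.5550 / 0.35025.
Δx_1 = 0.5550 × (+75) / 0.35025 = 41.625 / 0.35025 ≈ 118.844.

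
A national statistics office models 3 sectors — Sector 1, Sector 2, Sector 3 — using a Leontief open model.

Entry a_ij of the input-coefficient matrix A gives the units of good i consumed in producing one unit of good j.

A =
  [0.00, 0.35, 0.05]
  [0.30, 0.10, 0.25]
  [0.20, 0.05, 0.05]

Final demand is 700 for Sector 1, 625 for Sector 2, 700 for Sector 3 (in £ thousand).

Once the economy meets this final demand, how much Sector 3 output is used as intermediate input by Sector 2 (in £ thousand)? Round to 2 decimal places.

z_32 = 70.41

I − A =
  [   1.00    -0.35    -0.05]
  [  -0.30     0.90    -0.25]
  [  -0.20    -0.05     0.95]
Cofactors of I−A, C_ij = (−1)^(i+j)·(minor ij) (rows/columns in the sector order above):
  C_11 = (0.90)(0.95) − (-0.25)(-0.05) = 0.8425
  C_12 = −[(-0.30)(0.95) − (-0.25)(-0.20)] = 0.3350
  C_13 = (-0.30)(-0.05) − (0.90)(-0.20) = 0.1950
  C_21 = −[(-0.35)(0.95) − (-0.05)(-0.05)] = 0.3350
  C_22 = (1.00)(0.95) − (-0.05)(-0.20) = 0.9400
  C_23 = −[(1.00)(-0.05) − (-0.35)(-0.20)] = 0.1200
  C_31 = (-0.35)(-0.25) − (-0.05)(0.90) = 0.1325
  C_32 = −[(1.00)(-0.25) − (-0.05)(-0.30)] = 0.2650
  C_33 = (1.00)(0.90) − (-0.35)(-0.30) = 0.7950
det(I−A) = Σ_j (I−A)_1j·C_1j = (1.00)(0.8425) + (-0.35)(0.3350) + (-0.05)(0.1950) = 0.7155
adj(I−A) = Cᵀ =
  [ 0.8425   0.3350   0.1325]
  [ 0.3350   0.9400   0.2650]
  [ 0.1950   0.1200   0.7950]
(I − A)⁻¹ = adj(I−A) / det(I−A) ≈
  [   1.1775     0.4682     0.1852]
  [   0.4682     1.3138     0.3704]
  [   0.2725     0.1677     1.1111]
First solve x = (I − A)⁻¹ d = adj(I−A)·d / det(I−A); in particular x_2 = (0.3350·700 + 0.9400·625 + 0.2650·700) / 0.7155 = 1007.50 / 0.7155 ≈ 1408.1062.
Intermediate flow from 3 to 2: z_32 = a_32 · x_2 = 0.05 × 1007.50 / 0.7155 = 50.375 / 0.7155 ≈ 70.41.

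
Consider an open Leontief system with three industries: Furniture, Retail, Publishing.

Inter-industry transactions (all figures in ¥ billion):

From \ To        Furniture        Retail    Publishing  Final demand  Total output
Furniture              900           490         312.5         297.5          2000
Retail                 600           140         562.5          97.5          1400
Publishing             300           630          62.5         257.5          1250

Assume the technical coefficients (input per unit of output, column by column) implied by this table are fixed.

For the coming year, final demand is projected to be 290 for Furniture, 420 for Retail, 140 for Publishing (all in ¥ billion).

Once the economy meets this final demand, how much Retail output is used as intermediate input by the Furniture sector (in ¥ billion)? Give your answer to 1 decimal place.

z_21 = 767.3

Technical coefficients a_ij = z_ij / X_j:
  a_11 = 900/2000 = 0.45, a_21 = 600/2000 = 0.30, a_31 = 300/2000 = 0.15
  a_12 = 490/1400 = 0.35, a_22 = 140/1400 = 0.10, a_32 = 630/1400 = 0.45
  a_13 = 312.5/1250 = 0.25, a_23 = 562.5/1250 = 0.45, a_33 = 62.5/1250 = 0.05
I − A =
  [   0.55    -0.35    -0.25]
  [  -0.30     0.90    -0.45]
  [  -0.15    -0.45     0.95]
Cofactors of I−A, C_ij = (−1)^(i+j)·(minor ij) (rows/columns in the sector order above):
  C_11 = (0.90)(0.95) − (-0.45)(-0.45) = 0.6525
  C_12 = −[(-0.30)(0.95) − (-0.45)(-0.15)] = 0.3525
  C_13 = (-0.30)(-0.45) − (0.90)(-0.15) = 0.2700
  C_21 = −[(-0.35)(0.95) − (-0.25)(-0.45)] = 0.4450
  C_22 = (0.55)(0.95) − (-0.25)(-0.15) = 0.4850
  C_23 = −[(0.55)(-0.45) − (-0.35)(-0.15)] = 0.3000
  C_31 = (-0.35)(-0.45) − (-0.25)(0.90) = 0.3825
  C_32 = −[(0.55)(-0.45) − (-0.25)(-0.30)] = 0.3225
  C_33 = (0.55)(0.90) − (-0.35)(-0.30) = 0.3900
det(I−A) = Σ_j (I−A)_1j·C_1j = (0.55)(0.6525) + (-0.35)(0.3525) + (-0.25)(0.2700) = 0.1680
adj(I−A) = Cᵀ =
  [ 0.6525   0.4450   0.3825]
  [ 0.3525   0.4850   0.3225]
  [ 0.2700   0.3000   0.3900]
(I − A)⁻¹ = adj(I−A) / det(I−A) ≈
  [   3.8839     2.6488     2.2768]
  [   2.0982     2.8869     1.9196]
  [   1.6071     1.7857     2.3214]
First solve x = (I − A)⁻¹ d = adj(I−A)·d / det(I−A); in particular x_1 = (0.6525·290 + 0.4450·420 + 0.3825·140) / 0.1680 = 429.675 / 0.1680 ≈ 2557.589.
Intermediate flow from 2 to 1: z_21 = a_21 · x_1 = 0.30 × 429.675 / 0.1680 = 128.9025 / 0.1680 ≈ 767.3.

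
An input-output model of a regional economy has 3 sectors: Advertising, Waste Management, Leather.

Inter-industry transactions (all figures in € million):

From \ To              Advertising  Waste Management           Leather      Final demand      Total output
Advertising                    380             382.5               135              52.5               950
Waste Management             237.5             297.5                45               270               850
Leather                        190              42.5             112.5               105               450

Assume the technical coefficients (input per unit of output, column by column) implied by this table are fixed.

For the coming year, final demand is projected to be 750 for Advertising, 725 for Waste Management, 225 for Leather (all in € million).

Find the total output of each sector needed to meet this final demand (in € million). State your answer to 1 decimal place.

Technical coefficients a_ij = z_ij / X_j:
  a_AA = 380/950 = 0.40, a_WA = 237.5/950 = 0.25, a_LA = 190/950 = 0.20
  a_AW = 382.5/850 = 0.45, a_WW = 297.5/850 = 0.35, a_LW = 42.5/850 = 0.05
  a_AL = 135/450 = 0.30, a_WL = 45/450 = 0.10, a_LL = 112.5/450 = 0.25
I − A =
  [   0.60    -0.45    -0.30]
  [  -0.25     0.65    -0.10]
  [  -0.20    -0.05     0.75]
Cofactors of I−A, C_ij = (−1)^(i+j)·(minor ij) (rows/columns in the sector order above):
  C_11 = (0.65)(0.75) − (-0.10)(-0.05) = 0.4825
  C_12 = −[(-0.25)(0.75) − (-0.10)(-0.20)] = 0.2075
  C_13 = (-0.25)(-0.05) − (0.65)(-0.20) = 0.1425
  C_21 = −[(-0.45)(0.75) − (-0.30)(-0.05)] = 0.3525
  C_22 = (0.60)(0.75) − (-0.30)(-0.20) = 0.3900
  C_23 = −[(0.60)(-0.05) − (-0.45)(-0.20)] = 0.1200
  C_31 = (-0.45)(-0.10) − (-0.30)(0.65) = 0.2400
  C_32 = −[(0.60)(-0.10) − (-0.30)(-0.25)] = 0.1350
  C_33 = (0.60)(0.65) − (-0.45)(-0.25) = 0.2775
det(I−A) = Σ_j (I−A)_1j·C_1j = (0.60)(0.4825) + (-0.45)(0.2075) + (-0.30)(0.1425) = 0.153375
adj(I−A) = Cᵀ =
  [ 0.4825   0.3525   0.2400]
  [ 0.2075   0.3900   0.1350]
  [ 0.1425   0.1200   0.2775]
(I − A)⁻¹ = adj(I−A) / det(I−A) ≈
  [   3.1459     2.2983     1.5648]
  [   1.3529     2.5428     0.8802]
  [   0.9291     0.7824     1.8093]
x = (I − A)⁻¹ d = adj(I−A)·d / det(I−A), with det(I−A) = 0.153375:
  x_A = (0.4825·750 + 0.3525·725 + 0.2400·225) / 0.153375 = 671.4375 / 0.153375 ≈ 4377.8
  x_W = (0.2075·750 + 0.3900·725 + 0.1350·225) / 0.153375 = 468.75 / 0.153375 ≈ 3056.2
  x_L = (0.1425·750 + 0.1200·725 + 0.2775·225) / 0.153375 = 256.3125 / 0.153375 ≈ 1671.1

x_A = 4377.8, x_W = 3056.2, x_L = 1671.1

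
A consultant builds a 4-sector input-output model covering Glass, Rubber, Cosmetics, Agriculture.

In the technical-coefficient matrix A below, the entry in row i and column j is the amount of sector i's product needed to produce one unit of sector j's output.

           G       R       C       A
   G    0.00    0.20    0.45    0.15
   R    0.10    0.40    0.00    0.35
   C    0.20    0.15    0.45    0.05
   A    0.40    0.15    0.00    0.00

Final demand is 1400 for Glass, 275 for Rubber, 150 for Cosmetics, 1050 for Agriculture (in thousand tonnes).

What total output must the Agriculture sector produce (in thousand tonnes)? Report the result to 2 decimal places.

I − A =
  [   1.00    -0.20    -0.45    -0.15]
  [  -0.10     0.60     0.00    -0.35]
  [  -0.20    -0.15     0.55    -0.05]
  [  -0.40    -0.15     0.00     1.00]
Compute the cofactors C_ij = (−1)^(i+j)·(3×3 minor ij) of I−A; the adjugate is their transpose:
adj(I−A) = Cᵀ =
  [ 0.301125   0.193250   0.246375   0.125125]
  [ 0.132000   0.418000   0.108000   0.171500]
  [ 0.158250   0.197000   0.461250   0.115750]
  [ 0.140250   0.140000   0.114750   0.258250]
det(I−A) = Σ_j (I−A)_1j·C_1j = (1.00)(0.301125) + (-0.20)(0.132000) + (-0.45)(0.158250) + (-0.15)(0.140250) = 0.182475
(I − A)⁻¹ = adj(I−A) / det(I−A) ≈
  [   1.6502     1.0590     1.3502     0.6857]
  [   0.7234     2.2907     0.5919     0.9399]
  [   0.8672     1.0796     2.5277     0.6343]
  [   0.7686     0.7672     0.6289     1.4153]
x = (I − A)⁻¹ d = adj(I−A)·d / det(I−A), with det(I−A) = 0.182475:
  x_G = (0.301125·1400 + 0.193250·275 + 0.246375·150 + 0.125125·1050) / 0.182475 = 643.05625 / 0.182475 ≈ 3524.08
  x_R = (0.132000·1400 + 0.418000·275 + 0.108000·150 + 0.171500·1050) / 0.182475 = 496.025 / 0.182475 ≈ 2718.32
  x_C = (0.158250·1400 + 0.197000·275 + 0.461250·150 + 0.115750·1050) / 0.182475 = 466.45 / 0.182475 ≈ 2556.24
  x_A = (0.140250·1400 + 0.140000·275 + 0.114750·150 + 0.258250·1050) / 0.182475 = 523.225 / 0.182475 ≈ 2867.38

x_A = 2867.38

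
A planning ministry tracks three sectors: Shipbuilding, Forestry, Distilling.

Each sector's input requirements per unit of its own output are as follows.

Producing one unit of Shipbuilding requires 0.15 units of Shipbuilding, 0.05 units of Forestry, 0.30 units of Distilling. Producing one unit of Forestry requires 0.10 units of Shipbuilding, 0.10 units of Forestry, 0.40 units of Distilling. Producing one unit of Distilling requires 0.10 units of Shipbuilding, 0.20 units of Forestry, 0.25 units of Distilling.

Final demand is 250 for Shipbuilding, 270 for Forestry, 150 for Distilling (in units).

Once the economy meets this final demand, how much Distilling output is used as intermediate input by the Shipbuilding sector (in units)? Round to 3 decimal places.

z_DS = 126.103

I − A =
  [   0.85    -0.10    -0.10]
  [  -0.05     0.90    -0.20]
  [  -0.30    -0.40     0.75]
Cofactors of I−A, C_ij = (−1)^(i+j)·(minor ij) (rows/columns in the sector order above):
  C_11 = (0.90)(0.75) − (-0.20)(-0.40) = 0.5950
  C_12 = −[(-0.05)(0.75) − (-0.20)(-0.30)] = 0.0975
  C_13 = (-0.05)(-0.40) − (0.90)(-0.30) = 0.2900
  C_21 = −[(-0.10)(0.75) − (-0.10)(-0.40)] = 0.1150
  C_22 = (0.85)(0.75) − (-0.10)(-0.30) = 0.6075
  C_23 = −[(0.85)(-0.40) − (-0.10)(-0.30)] = 0.3700
  C_31 = (-0.10)(-0.20) − (-0.10)(0.90) = 0.1100
  C_32 = −[(0.85)(-0.20) − (-0.10)(-0.05)] = 0.1750
  C_33 = (0.85)(0.90) − (-0.10)(-0.05) = 0.7600
det(I−A) = Σ_j (I−A)_1j·C_1j = (0.85)(0.5950) + (-0.10)(0.0975) + (-0.10)(0.2900) = 0.4670
adj(I−A) = Cᵀ =
  [ 0.5950   0.1150   0.1100]
  [ 0.0975   0.6075   0.1750]
  [ 0.2900   0.3700   0.7600]
(I − A)⁻¹ = adj(I−A) / det(I−A) ≈
  [   1.2741     0.2463     0.2355]
  [   0.2088     1.3009     0.3747]
  [   0.6210     0.7923     1.6274]
First solve x = (I − A)⁻¹ d = adj(I−A)·d / det(I−A); in particular x_S = (0.5950·250 + 0.1150·270 + 0.1100·150) / 0.4670 = 196.30 / 0.4670 ≈ 420.34261.
Intermediate flow from D to S: z_DS = a_DS · x_S = 0.30 × 196.30 / 0.4670 = 58.89 / 0.4670 ≈ 126.103.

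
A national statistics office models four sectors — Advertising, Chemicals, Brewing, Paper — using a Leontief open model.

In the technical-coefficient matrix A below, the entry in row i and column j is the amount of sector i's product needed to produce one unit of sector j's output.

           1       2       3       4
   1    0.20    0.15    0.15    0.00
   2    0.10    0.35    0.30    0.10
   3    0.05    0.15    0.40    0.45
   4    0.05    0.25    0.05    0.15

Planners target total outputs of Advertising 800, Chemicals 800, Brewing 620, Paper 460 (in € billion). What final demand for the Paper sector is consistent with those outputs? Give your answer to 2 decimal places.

d_4 = 120.00

I − A =
  [   0.80    -0.15    -0.15     0.00]
  [  -0.10     0.65    -0.30    -0.10]
  [  -0.05    -0.15     0.60    -0.45]
  [  -0.05    -0.25    -0.05     0.85]
d = (I − A) x:
  d_1 = (+0.80)·800 + (-0.15)·800 + (-0.15)·620 + (+0.00)·460 = 427.00
  d_2 = (-0.10)·800 + (+0.65)·800 + (-0.30)·620 + (-0.10)·460 = 208.00
  d_3 = (-0.05)·800 + (-0.15)·800 + (+0.60)·620 + (-0.45)·460 = 5.00
  d_4 = (-0.05)·800 + (-0.25)·800 + (-0.05)·620 + (+0.85)·460 = 120.00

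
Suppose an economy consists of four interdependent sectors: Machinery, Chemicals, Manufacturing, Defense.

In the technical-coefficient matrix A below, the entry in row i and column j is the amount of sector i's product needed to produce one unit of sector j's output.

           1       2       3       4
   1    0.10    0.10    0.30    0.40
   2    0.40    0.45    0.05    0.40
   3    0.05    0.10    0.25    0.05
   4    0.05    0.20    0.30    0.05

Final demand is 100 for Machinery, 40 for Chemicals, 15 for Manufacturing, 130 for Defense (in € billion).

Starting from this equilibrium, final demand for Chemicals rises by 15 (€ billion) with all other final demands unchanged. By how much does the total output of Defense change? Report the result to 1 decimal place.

I − A =
  [   0.90    -0.10    -0.30    -0.40]
  [  -0.40     0.55    -0.05    -0.40]
  [  -0.05    -0.10     0.75    -0.05]
  [  -0.05    -0.20    -0.30     0.95]
Compute the cofactors C_ij = (−1)^(i+j)·(3×3 minor ij) of I−A; the adjugate is their transpose:
adj(I−A) = Cᵀ =
  [ 0.306375   0.173250   0.219500   0.213500]
  [ 0.302500   0.591750   0.317750   0.393250]
  [ 0.067500   0.101500   0.315250   0.087750]
  [ 0.101125   0.165750   0.178000   0.316250]
det(I−A) = Σ_j (I−A)_1j·C_1j = (0.90)(0.306375) + (-0.10)(0.302500) + (-0.30)(0.067500) + (-0.40)(0.101125) = 0.1847875
(I − A)⁻¹ = adj(I−A) / det(I−A) ≈
  [   1.6580     0.9376     1.1879     1.1554]
  [   1.6370     3.2023     1.7195     2.1281]
  [   0.3653     0.5493     1.7060     0.4749]
  [   0.5473     0.8970     0.9633     1.7114]
Δx = (I − A)⁻¹ Δd with Δd having +15 in the Chemicals component and 0 elsewhere.
So Δx_4 = L_42 · (+15), where L_42 = adj(I−A)_42 / det(I−A) = 0.165750 / 0.1847875.
Δx_4 = 0.165750 × (+15) / 0.1847875 = 2.48625 / 0.1847875 ≈ 13.5.

Δx_4 = 13.5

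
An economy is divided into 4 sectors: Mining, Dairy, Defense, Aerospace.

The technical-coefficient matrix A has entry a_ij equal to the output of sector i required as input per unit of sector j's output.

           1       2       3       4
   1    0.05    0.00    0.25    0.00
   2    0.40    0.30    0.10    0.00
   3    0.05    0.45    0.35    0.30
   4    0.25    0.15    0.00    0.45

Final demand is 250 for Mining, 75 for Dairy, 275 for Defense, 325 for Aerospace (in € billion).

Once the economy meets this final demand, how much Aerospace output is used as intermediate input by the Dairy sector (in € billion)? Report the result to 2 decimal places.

z_42 = 101.71

I − A =
  [   0.95     0.00    -0.25     0.00]
  [  -0.40     0.70    -0.10     0.00]
  [  -0.05    -0.45     0.65    -0.30]
  [  -0.25    -0.15     0.00     0.55]
Compute the cofactors C_ij = (−1)^(i+j)·(3×3 minor ij) of I−A; the adjugate is their transpose:
adj(I−A) = Cᵀ =
  [ 0.221000   0.073125   0.096250   0.052500]
  [ 0.153250   0.314000   0.107250   0.058500]
  [ 0.188750   0.277875   0.365750   0.199500]
  [ 0.142250   0.118875   0.073000   0.335750]
det(I−A) = Σ_j (I−A)_1j·C_1j = (0.95)(0.221000) + (0.00)(0.153250) + (-0.25)(0.188750) + (0.00)(0.142250) = 0.1627625
(I − A)⁻¹ = adj(I−A) / det(I−A) ≈
  [   1.3578     0.4493     0.5914     0.3226]
  [   0.9416     1.9292     0.6589     0.3594]
  [   1.1597     1.7072     2.2471     1.2257]
  [   0.8740     0.7304     0.4485     2.0628]
First solve x = (I − A)⁻¹ d = adj(I−A)·d / det(I−A); in particular x_2 = (0.153250·250 + 0.314000·75 + 0.107250·275 + 0.058500·325) / 0.1627625 = 110.36875 / 0.1627625 ≈ 678.0969.
Intermediate flow from 4 to 2: z_42 = a_42 · x_2 = 0.15 × 110.36875 / 0.1627625 = 16.5553125 / 0.1627625 ≈ 101.71.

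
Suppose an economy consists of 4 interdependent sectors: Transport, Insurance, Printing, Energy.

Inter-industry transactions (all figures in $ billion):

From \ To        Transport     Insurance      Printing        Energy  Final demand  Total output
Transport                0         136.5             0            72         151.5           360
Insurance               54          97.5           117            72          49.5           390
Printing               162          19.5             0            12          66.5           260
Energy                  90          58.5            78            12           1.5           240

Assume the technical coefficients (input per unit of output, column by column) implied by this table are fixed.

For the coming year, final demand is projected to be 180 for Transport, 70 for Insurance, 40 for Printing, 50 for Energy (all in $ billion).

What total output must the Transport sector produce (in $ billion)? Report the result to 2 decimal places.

x_T = 454.15

Technical coefficients a_ij = z_ij / X_j:
  a_TT = 0/360 = 0.00, a_IT = 54/360 = 0.15, a_PT = 162/360 = 0.45, a_ET = 90/360 = 0.25
  a_TI = 136.5/390 = 0.35, a_II = 97.5/390 = 0.25, a_PI = 19.5/390 = 0.05, a_EI = 58.5/390 = 0.15
  a_TP = 0/260 = 0.00, a_IP = 117/260 = 0.45, a_PP = 0/260 = 0.00, a_EP = 78/260 = 0.30
  a_TE = 72/240 = 0.30, a_IE = 72/240 = 0.30, a_PE = 12/240 = 0.05, a_EE = 12/240 = 0.05
I − A =
  [   1.00    -0.35     0.00    -0.30]
  [  -0.15     0.75    -0.45    -0.30]
  [  -0.45    -0.05     1.00    -0.05]
  [  -0.25    -0.15    -0.30     0.95]
Compute the cofactors C_ij = (−1)^(i+j)·(3×3 minor ij) of I−A; the adjugate is their transpose:
adj(I−A) = Cᵀ =
  [ 0.627000   0.376750   0.268875   0.331125]
  [ 0.453750   0.819500   0.497250   0.428250]
  [ 0.321750   0.225500   0.528375   0.200625]
  [ 0.338250   0.299750   0.316125   0.604125]
det(I−A) = Σ_j (I−A)_1j·C_1j = (1.00)(0.627000) + (-0.35)(0.453750) + (0.00)(0.321750) + (-0.30)(0.338250) = 0.3667125
(I − A)⁻¹ = adj(I−A) / det(I−A) ≈
  [   1.7098     1.0274     0.7332     0.9030]
  [   1.2373     2.2347     1.3560     1.1678]
  [   0.8774     0.6149     1.4408     0.5471]
  [   0.9224     0.8174     0.8621     1.6474]
x = (I − A)⁻¹ d = adj(I−A)·d / det(I−A), with det(I−A) = 0.3667125:
  x_T = (0.627000·180 + 0.376750·70 + 0.268875·40 + 0.331125·50) / 0.3667125 = 166.54375 / 0.3667125 ≈ 454.15
  x_I = (0.453750·180 + 0.819500·70 + 0.497250·40 + 0.428250·50) / 0.3667125 = 180.3425 / 0.3667125 ≈ 491.78
  x_P = (0.321750·180 + 0.225500·70 + 0.528375·40 + 0.200625·50) / 0.3667125 = 104.86625 / 0.3667125 ≈ 285.96
  x_E = (0.338250·180 + 0.299750·70 + 0.316125·40 + 0.604125·50) / 0.3667125 = 124.71875 / 0.3667125 ≈ 340.10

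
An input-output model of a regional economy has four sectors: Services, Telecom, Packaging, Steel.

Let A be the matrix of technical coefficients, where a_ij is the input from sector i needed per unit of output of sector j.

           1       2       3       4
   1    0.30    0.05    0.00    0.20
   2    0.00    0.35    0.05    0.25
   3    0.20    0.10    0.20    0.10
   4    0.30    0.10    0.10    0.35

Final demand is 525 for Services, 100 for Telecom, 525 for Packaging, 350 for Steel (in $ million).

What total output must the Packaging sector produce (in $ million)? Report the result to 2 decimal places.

x_3 = 1233.09

I − A =
  [   0.70    -0.05     0.00    -0.20]
  [   0.00     0.65    -0.05    -0.25]
  [  -0.20    -0.10     0.80    -0.10]
  [  -0.30    -0.10    -0.10     0.65]
Compute the cofactors C_ij = (−1)^(i+j)·(3×3 minor ij) of I−A; the adjugate is their transpose:
adj(I−A) = Cᵀ =
  [ 0.305250   0.043500   0.016875   0.113250]
  [ 0.073000   0.305000   0.037250   0.145500]
  [ 0.106500   0.058500   0.235500   0.091500]
  [ 0.168500   0.076000   0.049750   0.360000]
det(I−A) = Σ_j (I−A)_1j·C_1j = (0.70)(0.305250) + (-0.05)(0.073000) + (0.00)(0.106500) + (-0.20)(0.168500) = 0.176325
(I − A)⁻¹ = adj(I−A) / det(I−A) ≈
  [   1.7312     0.2467     0.0957     0.6423]
  [   0.4140     1.7298     0.2113     0.8252]
  [   0.6040     0.3318     1.3356     0.5189]
  [   0.9556     0.4310     0.2821     2.0417]
x = (I − A)⁻¹ d = adj(I−A)·d / det(I−A), with det(I−A) = 0.176325:
  x_1 = (0.305250·525 + 0.043500·100 + 0.016875·525 + 0.113250·350) / 0.176325 = 213.103125 / 0.176325 ≈ 1208.58
  x_2 = (0.073000·525 + 0.305000·100 + 0.037250·525 + 0.145500·350) / 0.176325 = 139.30625 / 0.176325 ≈ 790.05
  x_3 = (0.106500·525 + 0.058500·100 + 0.235500·525 + 0.091500·350) / 0.176325 = 217.425 / 0.176325 ≈ 1233.09
  x_4 = (0.168500·525 + 0.076000·100 + 0.049750·525 + 0.360000·350) / 0.176325 = 248.18125 / 0.176325 ≈ 1407.52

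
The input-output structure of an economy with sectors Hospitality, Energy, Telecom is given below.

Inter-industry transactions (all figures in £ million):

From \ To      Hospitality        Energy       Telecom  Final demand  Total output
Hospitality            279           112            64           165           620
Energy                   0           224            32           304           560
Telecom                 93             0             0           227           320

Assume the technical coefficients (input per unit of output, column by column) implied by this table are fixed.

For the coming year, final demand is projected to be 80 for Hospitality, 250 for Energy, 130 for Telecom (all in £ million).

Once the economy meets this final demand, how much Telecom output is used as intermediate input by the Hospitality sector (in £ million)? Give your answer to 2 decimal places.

Technical coefficients a_ij = z_ij / X_j:
  a_HH = 279/620 = 0.45, a_EH = 0/620 = 0.00, a_TH = 93/620 = 0.15
  a_HE = 112/560 = 0.20, a_EE = 224/560 = 0.40, a_TE = 0/560 = 0.00
  a_HT = 64/320 = 0.20, a_ET = 32/320 = 0.10, a_TT = 0/320 = 0.00
I − A =
  [   0.55    -0.20    -0.20]
  [   0.00     0.60    -0.10]
  [  -0.15     0.00     1.00]
Cofactors of I−A, C_ij = (−1)^(i+j)·(minor ij) (rows/columns in the sector order above):
  C_11 = (0.60)(1.00) − (-0.10)(0.00) = 0.6000
  C_12 = −[(0.00)(1.00) − (-0.10)(-0.15)] = 0.0150
  C_13 = (0.00)(0.00) − (0.60)(-0.15) = 0.0900
  C_21 = −[(-0.20)(1.00) − (-0.20)(0.00)] = 0.2000
  C_22 = (0.55)(1.00) − (-0.20)(-0.15) = 0.5200
  C_23 = −[(0.55)(0.00) − (-0.20)(-0.15)] = 0.0300
  C_31 = (-0.20)(-0.10) − (-0.20)(0.60) = 0.1400
  C_32 = −[(0.55)(-0.10) − (-0.20)(0.00)] = 0.0550
  C_33 = (0.55)(0.60) − (-0.20)(0.00) = 0.3300
det(I−A) = Σ_j (I−A)_1j·C_1j = (0.55)(0.6000) + (-0.20)(0.0150) + (-0.20)(0.0900) = 0.3090
adj(I−A) = Cᵀ =
  [ 0.6000   0.2000   0.1400]
  [ 0.0150   0.5200   0.0550]
  [ 0.0900   0.0300   0.3300]
(I − A)⁻¹ = adj(I−A) / det(I−A) ≈
  [   1.9417     0.6472     0.4531]
  [   0.0485     1.6828     0.1780]
  [   0.2913     0.0971     1.0680]
First solve x = (I − A)⁻¹ d = adj(I−A)·d / det(I−A); in particular x_H = (0.6000·80 + 0.2000·250 + 0.1400·130) / 0.3090 = 116.20 / 0.3090 ≈ 376.0518.
Intermediate flow from T to H: z_TH = a_TH · x_H = 0.15 × 116.20 / 0.3090 = 17.43 / 0.3090 ≈ 56.41.

z_TH = 56.41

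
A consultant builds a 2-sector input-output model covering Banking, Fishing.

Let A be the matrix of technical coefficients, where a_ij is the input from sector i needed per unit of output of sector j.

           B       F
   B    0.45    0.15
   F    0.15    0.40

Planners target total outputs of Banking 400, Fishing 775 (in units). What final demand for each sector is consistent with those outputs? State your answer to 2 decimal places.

I − A =
  [   0.55    -0.15]
  [  -0.15     0.60]
d = (I − A) x:
  d_B = (+0.55)·400 + (-0.15)·775 = 103.75
  d_F = (-0.15)·400 + (+0.60)·775 = 405.00

d_B = 103.75, d_F = 405.00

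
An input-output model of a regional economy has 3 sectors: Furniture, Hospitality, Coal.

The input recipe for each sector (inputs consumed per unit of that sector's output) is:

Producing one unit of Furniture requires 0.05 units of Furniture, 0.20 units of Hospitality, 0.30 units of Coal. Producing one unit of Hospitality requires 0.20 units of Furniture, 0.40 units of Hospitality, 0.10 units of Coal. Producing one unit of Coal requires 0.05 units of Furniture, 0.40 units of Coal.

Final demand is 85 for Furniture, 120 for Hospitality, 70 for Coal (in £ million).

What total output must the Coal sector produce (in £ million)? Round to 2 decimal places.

x_3 = 236.04

I − A =
  [   0.95    -0.20    -0.05]
  [  -0.20     0.60     0.00]
  [  -0.30    -0.10     0.60]
Cofactors of I−A, C_ij = (−1)^(i+j)·(minor ij) (rows/columns in the sector order above):
  C_11 = (0.60)(0.60) − (0.00)(-0.10) = 0.3600
  C_12 = −[(-0.20)(0.60) − (0.00)(-0.30)] = 0.1200
  C_13 = (-0.20)(-0.10) − (0.60)(-0.30) = 0.2000
  C_21 = −[(-0.20)(0.60) − (-0.05)(-0.10)] = 0.1250
  C_22 = (0.95)(0.60) − (-0.05)(-0.30) = 0.5550
  C_23 = −[(0.95)(-0.10) − (-0.20)(-0.30)] = 0.1550
  C_31 = (-0.20)(0.00) − (-0.05)(0.60) = 0.0300
  C_32 = −[(0.95)(0.00) − (-0.05)(-0.20)] = 0.0100
  C_33 = (0.95)(0.60) − (-0.20)(-0.20) = 0.5300
det(I−A) = Σ_j (I−A)_1j·C_1j = (0.95)(0.3600) + (-0.20)(0.1200) + (-0.05)(0.2000) = 0.3080
adj(I−A) = Cᵀ =
  [ 0.3600   0.1250   0.0300]
  [ 0.1200   0.5550   0.0100]
  [ 0.2000   0.1550   0.5300]
(I − A)⁻¹ = adj(I−A) / det(I−A) ≈
  [   1.1688     0.4058     0.0974]
  [   0.3896     1.8019     0.0325]
  [   0.6494     0.5032     1.7208]
x = (I − A)⁻¹ d = adj(I−A)·d / det(I−A), with det(I−A) = 0.3080:
  x_1 = (0.3600·85 + 0.1250·120 + 0.0300·70) / 0.3080 = 47.70 / 0.3080 ≈ 154.87
  x_2 = (0.1200·85 + 0.5550·120 + 0.0100·70) / 0.3080 = 77.50 / 0.3080 ≈ 251.62
  x_3 = (0.2000·85 + 0.1550·120 + 0.5300·70) / 0.3080 = 72.70 / 0.3080 ≈ 236.04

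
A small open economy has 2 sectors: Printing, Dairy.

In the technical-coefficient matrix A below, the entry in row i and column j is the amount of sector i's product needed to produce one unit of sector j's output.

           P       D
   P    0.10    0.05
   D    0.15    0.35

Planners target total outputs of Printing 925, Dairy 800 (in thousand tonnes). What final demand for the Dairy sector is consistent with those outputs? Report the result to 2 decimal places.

d_D = 381.25

I − A =
  [   0.90    -0.05]
  [  -0.15     0.65]
d = (I − A) x:
  d_P = (+0.90)·925 + (-0.05)·800 = 792.50
  d_D = (-0.15)·925 + (+0.65)·800 = 381.25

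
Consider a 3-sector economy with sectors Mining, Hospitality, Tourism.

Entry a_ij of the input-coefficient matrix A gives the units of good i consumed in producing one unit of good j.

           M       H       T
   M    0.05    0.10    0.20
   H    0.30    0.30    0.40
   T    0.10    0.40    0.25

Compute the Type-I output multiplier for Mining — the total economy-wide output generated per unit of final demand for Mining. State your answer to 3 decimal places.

m_M = 2.905

I − A =
  [   0.95    -0.10    -0.20]
  [  -0.30     0.70    -0.40]
  [  -0.10    -0.40     0.75]
Cofactors of I−A, C_ij = (−1)^(i+j)·(minor ij) (rows/columns in the sector order above):
  C_11 = (0.70)(0.75) − (-0.40)(-0.40) = 0.3650
  C_12 = −[(-0.30)(0.75) − (-0.40)(-0.10)] = 0.2650
  C_13 = (-0.30)(-0.40) − (0.70)(-0.10) = 0.1900
  C_21 = −[(-0.10)(0.75) − (-0.20)(-0.40)] = 0.1550
  C_22 = (0.95)(0.75) − (-0.20)(-0.10) = 0.6925
  C_23 = −[(0.95)(-0.40) − (-0.10)(-0.10)] = 0.3900
  C_31 = (-0.10)(-0.40) − (-0.20)(0.70) = 0.1800
  C_32 = −[(0.95)(-0.40) − (-0.20)(-0.30)] = 0.4400
  C_33 = (0.95)(0.70) − (-0.10)(-0.30) = 0.6350
det(I−A) = Σ_j (I−A)_1j·C_1j = (0.95)(0.3650) + (-0.10)(0.2650) + (-0.20)(0.1900) = 0.28225
adj(I−A) = Cᵀ =
  [ 0.3650   0.1550   0.1800]
  [ 0.2650   0.6925   0.4400]
  [ 0.1900   0.3900   0.6350]
(I − A)⁻¹ = adj(I−A) / det(I−A) ≈
  [   1.2932     0.5492     0.6377]
  [   0.9389     2.4535     1.5589]
  [   0.6732     1.3818     2.2498]
The output multiplier for sector j is the column-j sum of the Leontief inverse (I − A)⁻¹ = adj(I−A) / det(I−A).
Column M of adj(I−A): (0.3650, 0.2650, 0.1900); det(I−A) = 0.28225.
m_M = (0.3650 + 0.2650 + 0.1900) / 0.28225 = 0.82 / 0.28225 ≈ 2.905.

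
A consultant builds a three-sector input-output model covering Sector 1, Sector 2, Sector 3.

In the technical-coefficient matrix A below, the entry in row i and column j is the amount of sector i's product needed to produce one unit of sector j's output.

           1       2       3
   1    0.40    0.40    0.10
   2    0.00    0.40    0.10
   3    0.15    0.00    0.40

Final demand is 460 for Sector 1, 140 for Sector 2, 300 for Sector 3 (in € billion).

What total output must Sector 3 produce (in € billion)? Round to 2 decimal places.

x_3 = 785.07

I − A =
  [   0.60    -0.40    -0.10]
  [   0.00     0.60    -0.10]
  [  -0.15     0.00     0.60]
Cofactors of I−A, C_ij = (−1)^(i+j)·(minor ij) (rows/columns in the sector order above):
  C_11 = (0.60)(0.60) − (-0.10)(0.00) = 0.3600
  C_12 = −[(0.00)(0.60) − (-0.10)(-0.15)] = 0.0150
  C_13 = (0.00)(0.00) − (0.60)(-0.15) = 0.0900
  C_21 = −[(-0.40)(0.60) − (-0.10)(0.00)] = 0.2400
  C_22 = (0.60)(0.60) − (-0.10)(-0.15) = 0.3450
  C_23 = −[(0.60)(0.00) − (-0.40)(-0.15)] = 0.0600
  C_31 = (-0.40)(-0.10) − (-0.10)(0.60) = 0.1000
  C_32 = −[(0.60)(-0.10) − (-0.10)(0.00)] = 0.0600
  C_33 = (0.60)(0.60) − (-0.40)(0.00) = 0.3600
det(I−A) = Σ_j (I−A)_1j·C_1j = (0.60)(0.3600) + (-0.40)(0.0150) + (-0.10)(0.0900) = 0.2010
adj(I−A) = Cᵀ =
  [ 0.3600   0.2400   0.1000]
  [ 0.0150   0.3450   0.0600]
  [ 0.0900   0.0600   0.3600]
(I − A)⁻¹ = adj(I−A) / det(I−A) ≈
  [   1.7910     1.1940     0.4975]
  [   0.0746     1.7164     0.2985]
  [   0.4478     0.2985     1.7910]
x = (I − A)⁻¹ d = adj(I−A)·d / det(I−A), with det(I−A) = 0.2010:
  x_1 = (0.3600·460 + 0.2400·140 + 0.1000·300) / 0.2010 = 229.20 / 0.2010 ≈ 1140.30
  x_2 = (0.0150·460 + 0.3450·140 + 0.0600·300) / 0.2010 = 73.20 / 0.2010 ≈ 364.18
  x_3 = (0.0900·460 + 0.0600·140 + 0.3600·300) / 0.2010 = 157.80 / 0.2010 ≈ 785.07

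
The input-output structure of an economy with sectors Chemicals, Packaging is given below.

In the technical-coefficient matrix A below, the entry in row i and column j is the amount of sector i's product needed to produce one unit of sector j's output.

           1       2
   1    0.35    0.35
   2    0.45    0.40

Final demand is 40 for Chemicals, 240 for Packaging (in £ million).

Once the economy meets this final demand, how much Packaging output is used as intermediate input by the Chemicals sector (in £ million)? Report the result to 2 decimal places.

I − A =
  [   0.65    -0.35]
  [  -0.45     0.60]
det(I−A) = (0.65)(0.60) − (-0.35)(-0.45) = 0.2325
adj(I−A) = [[0.60, 0.35], [0.45, 0.65]]
(I − A)⁻¹ = adj(I−A) / det(I−A) ≈
  [   2.5806     1.5054]
  [   1.9355     2.7957]
First solve x = (I − A)⁻¹ d = adj(I−A)·d / det(I−A); in particular x_1 = (0.60·40 + 0.35·240) / 0.2325 = 108.00 / 0.2325 ≈ 464.5161.
Intermediate flow from 2 to 1: z_21 = a_21 · x_1 = 0.45 × 108.00 / 0.2325 = 48.60 / 0.2325 ≈ 209.03.

z_21 = 209.03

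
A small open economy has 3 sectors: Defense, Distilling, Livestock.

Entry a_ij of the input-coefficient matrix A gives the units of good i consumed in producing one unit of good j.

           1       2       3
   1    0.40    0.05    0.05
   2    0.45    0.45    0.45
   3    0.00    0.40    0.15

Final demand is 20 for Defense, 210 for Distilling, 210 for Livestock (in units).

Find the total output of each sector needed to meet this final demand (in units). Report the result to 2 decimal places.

x_1 = 203.46, x_2 = 1220.26, x_3 = 821.30

I − A =
  [   0.60    -0.05    -0.05]
  [  -0.45     0.55    -0.45]
  [   0.00    -0.40     0.85]
Cofactors of I−A, C_ij = (−1)^(i+j)·(minor ij) (rows/columns in the sector order above):
  C_11 = (0.55)(0.85) − (-0.45)(-0.40) = 0.2875
  C_12 = −[(-0.45)(0.85) − (-0.45)(0.00)] = 0.3825
  C_13 = (-0.45)(-0.40) − (0.55)(0.00) = 0.1800
  C_21 = −[(-0.05)(0.85) − (-0.05)(-0.40)] = 0.0625
  C_22 = (0.60)(0.85) − (-0.05)(0.00) = 0.5100
  C_23 = −[(0.60)(-0.40) − (-0.05)(0.00)] = 0.2400
  C_31 = (-0.05)(-0.45) − (-0.05)(0.55) = 0.0500
  C_32 = −[(0.60)(-0.45) − (-0.05)(-0.45)] = 0.2925
  C_33 = (0.60)(0.55) − (-0.05)(-0.45) = 0.3075
det(I−A) = Σ_j (I−A)_1j·C_1j = (0.60)(0.2875) + (-0.05)(0.3825) + (-0.05)(0.1800) = 0.144375
adj(I−A) = Cᵀ =
  [ 0.2875   0.0625   0.0500]
  [ 0.3825   0.5100   0.2925]
  [ 0.1800   0.2400   0.3075]
(I − A)⁻¹ = adj(I−A) / det(I−A) ≈
  [   1.9913     0.4329     0.3463]
  [   2.6494     3.5325     2.0260]
  [   1.2468     1.6623     2.1299]
x = (I − A)⁻¹ d = adj(I−A)·d / det(I−A), with det(I−A) = 0.144375:
  x_1 = (0.2875·20 + 0.0625·210 + 0.0500·210) / 0.144375 = 29.375 / 0.144375 ≈ 203.46
  x_2 = (0.3825·20 + 0.5100·210 + 0.2925·210) / 0.144375 = 176.175 / 0.144375 ≈ 1220.26
  x_3 = (0.1800·20 + 0.2400·210 + 0.3075·210) / 0.144375 = 118.575 / 0.144375 ≈ 821.30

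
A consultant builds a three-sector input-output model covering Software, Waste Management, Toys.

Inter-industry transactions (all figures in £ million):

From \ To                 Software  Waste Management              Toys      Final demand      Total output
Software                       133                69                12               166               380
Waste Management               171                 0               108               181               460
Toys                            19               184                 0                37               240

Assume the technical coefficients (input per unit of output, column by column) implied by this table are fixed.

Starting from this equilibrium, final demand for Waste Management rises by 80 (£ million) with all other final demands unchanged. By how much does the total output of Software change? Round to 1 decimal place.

Δx_S = 30.2

Technical coefficients a_ij = z_ij / X_j:
  a_SS = 133/380 = 0.35, a_WS = 171/380 = 0.45, a_TS = 19/380 = 0.05
  a_SW = 69/460 = 0.15, a_WW = 0/460 = 0.00, a_TW = 184/460 = 0.40
  a_ST = 12/240 = 0.05, a_WT = 108/240 = 0.45, a_TT = 0/240 = 0.00
I − A =
  [   0.65    -0.15    -0.05]
  [  -0.45     1.00    -0.45]
  [  -0.05    -0.40     1.00]
Cofactors of I−A, C_ij = (−1)^(i+j)·(minor ij) (rows/columns in the sector order above):
  C_11 = (1.00)(1.00) − (-0.45)(-0.40) = 0.8200
  C_12 = −[(-0.45)(1.00) − (-0.45)(-0.05)] = 0.4725
  C_13 = (-0.45)(-0.40) − (1.00)(-0.05) = 0.2300
  C_21 = −[(-0.15)(1.00) − (-0.05)(-0.40)] = 0.1700
  C_22 = (0.65)(1.00) − (-0.05)(-0.05) = 0.6475
  C_23 = −[(0.65)(-0.40) − (-0.15)(-0.05)] = 0.2675
  C_31 = (-0.15)(-0.45) − (-0.05)(1.00) = 0.1175
  C_32 = −[(0.65)(-0.45) − (-0.05)(-0.45)] = 0.3150
  C_33 = (0.65)(1.00) − (-0.15)(-0.45) = 0.5825
det(I−A) = Σ_j (I−A)_1j·C_1j = (0.65)(0.8200) + (-0.15)(0.4725) + (-0.05)(0.2300) = 0.450625
adj(I−A) = Cᵀ =
  [ 0.8200   0.1700   0.1175]
  [ 0.4725   0.6475   0.3150]
  [ 0.2300   0.2675   0.5825]
(I − A)⁻¹ = adj(I−A) / det(I−A) ≈
  [   1.8197     0.3773     0.2607]
  [   1.0485     1.4369     0.6990]
  [   0.5104     0.5936     1.2926]
Δx = (I − A)⁻¹ Δd with Δd having +80 in the Waste Management component and 0 elsewhere.
So Δx_S = L_SW · (+80), where L_SW = adj(I−A)_SW / det(I−A) = 0.1700 / 0.450625.
Δx_S = 0.1700 × (+80) / 0.450625 = 13.60 / 0.450625 ≈ 30.2.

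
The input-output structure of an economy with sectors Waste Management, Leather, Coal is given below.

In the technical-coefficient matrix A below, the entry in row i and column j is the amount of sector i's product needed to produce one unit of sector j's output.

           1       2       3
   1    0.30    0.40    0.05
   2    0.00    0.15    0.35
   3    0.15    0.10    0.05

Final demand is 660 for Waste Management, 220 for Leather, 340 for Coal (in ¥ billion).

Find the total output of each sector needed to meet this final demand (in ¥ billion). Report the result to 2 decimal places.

I − A =
  [   0.70    -0.40    -0.05]
  [   0.00     0.85    -0.35]
  [  -0.15    -0.10     0.95]
Cofactors of I−A, C_ij = (−1)^(i+j)·(minor ij) (rows/columns in the sector order above):
  C_11 = (0.85)(0.95) − (-0.35)(-0.10) = 0.7725
  C_12 = −[(0.00)(0.95) − (-0.35)(-0.15)] = 0.0525
  C_13 = (0.00)(-0.10) − (0.85)(-0.15) = 0.1275
  C_21 = −[(-0.40)(0.95) − (-0.05)(-0.10)] = 0.3850
  C_22 = (0.70)(0.95) − (-0.05)(-0.15) = 0.6575
  C_23 = −[(0.70)(-0.10) − (-0.40)(-0.15)] = 0.1300
  C_31 = (-0.40)(-0.35) − (-0.05)(0.85) = 0.1825
  C_32 = −[(0.70)(-0.35) − (-0.05)(0.00)] = 0.2450
  C_33 = (0.70)(0.85) − (-0.40)(0.00) = 0.5950
det(I−A) = Σ_j (I−A)_1j·C_1j = (0.70)(0.7725) + (-0.40)(0.0525) + (-0.05)(0.1275) = 0.513375
adj(I−A) = Cᵀ =
  [ 0.7725   0.3850   0.1825]
  [ 0.0525   0.6575   0.2450]
  [ 0.1275   0.1300   0.5950]
(I − A)⁻¹ = adj(I−A) / det(I−A) ≈
  [   1.5047     0.7499     0.3555]
  [   0.1023     1.2807     0.4772]
  [   0.2484     0.2532     1.1590]
x = (I − A)⁻¹ d = adj(I−A)·d / det(I−A), with det(I−A) = 0.513375:
  x_1 = (0.7725·660 + 0.3850·220 + 0.1825·340) / 0.513375 = 656.60 / 0.513375 ≈ 1278.99
  x_2 = (0.0525·660 + 0.6575·220 + 0.2450·340) / 0.513375 = 262.60 / 0.513375 ≈ 511.52
  x_3 = (0.1275·660 + 0.1300·220 + 0.5950·340) / 0.513375 = 315.05 / 0.513375 ≈ 613.68

x_1 = 1278.99, x_2 = 511.52, x_3 = 613.68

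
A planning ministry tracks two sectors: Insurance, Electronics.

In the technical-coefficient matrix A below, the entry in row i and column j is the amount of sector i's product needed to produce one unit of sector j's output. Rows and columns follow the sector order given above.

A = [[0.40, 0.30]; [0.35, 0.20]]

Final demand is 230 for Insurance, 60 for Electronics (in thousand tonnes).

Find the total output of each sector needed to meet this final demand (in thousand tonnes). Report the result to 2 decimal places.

I − A =
  [   0.60    -0.30]
  [  -0.35     0.80]
det(I−A) = (0.60)(0.80) − (-0.30)(-0.35) = 0.3750
adj(I−A) = [[0.80, 0.30], [0.35, 0.60]]
(I − A)⁻¹ = adj(I−A) / det(I−A) ≈
  [   2.1333     0.8000]
  [   0.9333     1.6000]
x = (I − A)⁻¹ d = adj(I−A)·d / det(I−A), with det(I−A) = 0.3750:
  x_I = (0.80·230 + 0.30·60) / 0.3750 = 202.00 / 0.3750 ≈ 538.67
  x_E = (0.35·230 + 0.60·60) / 0.3750 = 116.50 / 0.3750 ≈ 310.67

x_I = 538.67, x_E = 310.67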